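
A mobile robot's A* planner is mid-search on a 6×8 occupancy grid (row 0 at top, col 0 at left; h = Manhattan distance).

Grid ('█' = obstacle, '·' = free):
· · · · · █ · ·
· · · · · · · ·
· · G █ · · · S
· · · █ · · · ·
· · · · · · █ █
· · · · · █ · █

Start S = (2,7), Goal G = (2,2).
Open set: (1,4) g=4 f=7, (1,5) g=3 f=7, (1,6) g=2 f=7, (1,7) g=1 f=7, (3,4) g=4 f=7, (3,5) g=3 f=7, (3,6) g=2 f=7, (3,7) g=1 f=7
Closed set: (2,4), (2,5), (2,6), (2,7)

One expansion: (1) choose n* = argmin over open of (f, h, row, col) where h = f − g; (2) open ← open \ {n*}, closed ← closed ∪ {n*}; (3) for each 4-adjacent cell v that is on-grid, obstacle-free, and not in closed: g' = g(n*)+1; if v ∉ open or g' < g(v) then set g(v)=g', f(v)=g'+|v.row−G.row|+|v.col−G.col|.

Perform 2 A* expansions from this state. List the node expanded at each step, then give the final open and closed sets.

step 1: expand (1,4) (f=7, h=3) → closed; open now [(0,4) g=5 f=9, (1,3) g=5 f=7, (1,5) g=3 f=7, (1,6) g=2 f=7, (1,7) g=1 f=7, (3,4) g=4 f=7, (3,5) g=3 f=7, (3,6) g=2 f=7, (3,7) g=1 f=7]
step 2: expand (1,3) (f=7, h=2) → closed; open now [(0,3) g=6 f=9, (0,4) g=5 f=9, (1,2) g=6 f=7, (1,5) g=3 f=7, (1,6) g=2 f=7, (1,7) g=1 f=7, (3,4) g=4 f=7, (3,5) g=3 f=7, (3,6) g=2 f=7, (3,7) g=1 f=7]

order=[(1,4) → (1,3)]; open=[(0,3) g=6 f=9, (0,4) g=5 f=9, (1,2) g=6 f=7, (1,5) g=3 f=7, (1,6) g=2 f=7, (1,7) g=1 f=7, (3,4) g=4 f=7, (3,5) g=3 f=7, (3,6) g=2 f=7, (3,7) g=1 f=7]; closed=[(1,3), (1,4), (2,4), (2,5), (2,6), (2,7)]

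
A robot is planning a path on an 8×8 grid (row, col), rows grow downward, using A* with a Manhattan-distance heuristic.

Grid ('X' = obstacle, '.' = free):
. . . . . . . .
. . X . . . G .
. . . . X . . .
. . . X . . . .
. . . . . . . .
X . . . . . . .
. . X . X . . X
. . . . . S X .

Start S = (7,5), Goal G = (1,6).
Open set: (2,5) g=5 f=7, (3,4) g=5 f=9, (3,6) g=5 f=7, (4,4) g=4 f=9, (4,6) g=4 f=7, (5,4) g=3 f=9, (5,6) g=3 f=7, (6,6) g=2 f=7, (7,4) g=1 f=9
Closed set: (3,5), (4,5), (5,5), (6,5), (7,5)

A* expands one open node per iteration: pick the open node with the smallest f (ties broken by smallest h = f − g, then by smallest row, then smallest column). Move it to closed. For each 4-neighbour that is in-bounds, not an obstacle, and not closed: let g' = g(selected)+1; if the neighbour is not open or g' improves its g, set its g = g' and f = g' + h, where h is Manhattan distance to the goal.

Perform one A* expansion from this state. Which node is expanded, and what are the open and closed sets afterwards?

step 1: expand (2,5) (f=7, h=2) → closed; open now [(1,5) g=6 f=7, (2,6) g=6 f=7, (3,4) g=5 f=9, (3,6) g=5 f=7, (4,4) g=4 f=9, (4,6) g=4 f=7, (5,4) g=3 f=9, (5,6) g=3 f=7, (6,6) g=2 f=7, (7,4) g=1 f=9]

expanded=(2,5); open=[(1,5) g=6 f=7, (2,6) g=6 f=7, (3,4) g=5 f=9, (3,6) g=5 f=7, (4,4) g=4 f=9, (4,6) g=4 f=7, (5,4) g=3 f=9, (5,6) g=3 f=7, (6,6) g=2 f=7, (7,4) g=1 f=9]; closed=[(2,5), (3,5), (4,5), (5,5), (6,5), (7,5)]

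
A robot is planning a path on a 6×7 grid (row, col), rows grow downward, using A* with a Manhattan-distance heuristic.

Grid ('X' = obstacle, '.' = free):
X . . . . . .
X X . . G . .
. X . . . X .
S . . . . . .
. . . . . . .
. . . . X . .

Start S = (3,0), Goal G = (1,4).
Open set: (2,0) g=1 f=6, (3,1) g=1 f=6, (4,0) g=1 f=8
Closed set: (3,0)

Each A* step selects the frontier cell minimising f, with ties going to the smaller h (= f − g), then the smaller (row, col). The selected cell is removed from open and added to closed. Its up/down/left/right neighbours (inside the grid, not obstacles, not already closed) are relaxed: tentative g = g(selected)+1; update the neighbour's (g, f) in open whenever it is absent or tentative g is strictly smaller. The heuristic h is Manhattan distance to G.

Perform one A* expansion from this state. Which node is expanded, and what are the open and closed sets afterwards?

expanded=(2,0); open=[(3,1) g=1 f=6, (4,0) g=1 f=8]; closed=[(2,0), (3,0)]

step 1: expand (2,0) (f=6, h=5) → closed; open now [(3,1) g=1 f=6, (4,0) g=1 f=8]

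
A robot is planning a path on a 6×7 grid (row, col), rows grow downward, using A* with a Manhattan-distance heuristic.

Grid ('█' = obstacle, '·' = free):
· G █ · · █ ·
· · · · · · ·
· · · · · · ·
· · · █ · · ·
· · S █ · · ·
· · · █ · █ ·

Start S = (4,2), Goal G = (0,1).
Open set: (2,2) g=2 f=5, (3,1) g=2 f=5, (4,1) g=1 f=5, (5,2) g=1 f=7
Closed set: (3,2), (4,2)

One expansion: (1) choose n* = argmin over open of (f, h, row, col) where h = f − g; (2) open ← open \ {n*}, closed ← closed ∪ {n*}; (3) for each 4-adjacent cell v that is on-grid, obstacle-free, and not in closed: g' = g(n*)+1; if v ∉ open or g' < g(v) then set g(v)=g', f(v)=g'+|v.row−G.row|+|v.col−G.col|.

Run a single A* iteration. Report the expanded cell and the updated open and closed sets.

step 1: expand (2,2) (f=5, h=3) → closed; open now [(1,2) g=3 f=5, (2,1) g=3 f=5, (2,3) g=3 f=7, (3,1) g=2 f=5, (4,1) g=1 f=5, (5,2) g=1 f=7]

expanded=(2,2); open=[(1,2) g=3 f=5, (2,1) g=3 f=5, (2,3) g=3 f=7, (3,1) g=2 f=5, (4,1) g=1 f=5, (5,2) g=1 f=7]; closed=[(2,2), (3,2), (4,2)]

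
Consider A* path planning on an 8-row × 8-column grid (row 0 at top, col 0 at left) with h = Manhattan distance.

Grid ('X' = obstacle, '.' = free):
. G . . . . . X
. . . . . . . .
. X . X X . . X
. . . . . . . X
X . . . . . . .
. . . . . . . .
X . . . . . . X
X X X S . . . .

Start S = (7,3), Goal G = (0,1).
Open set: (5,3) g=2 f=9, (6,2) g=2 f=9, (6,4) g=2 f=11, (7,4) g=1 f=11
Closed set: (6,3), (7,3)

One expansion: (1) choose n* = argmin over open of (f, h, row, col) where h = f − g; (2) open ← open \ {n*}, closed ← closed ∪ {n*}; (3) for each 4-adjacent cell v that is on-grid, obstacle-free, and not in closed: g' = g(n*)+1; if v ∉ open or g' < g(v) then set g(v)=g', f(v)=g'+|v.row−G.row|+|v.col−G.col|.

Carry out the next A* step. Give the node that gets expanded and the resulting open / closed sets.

expanded=(5,3); open=[(4,3) g=3 f=9, (5,2) g=3 f=9, (5,4) g=3 f=11, (6,2) g=2 f=9, (6,4) g=2 f=11, (7,4) g=1 f=11]; closed=[(5,3), (6,3), (7,3)]

step 1: expand (5,3) (f=9, h=7) → closed; open now [(4,3) g=3 f=9, (5,2) g=3 f=9, (5,4) g=3 f=11, (6,2) g=2 f=9, (6,4) g=2 f=11, (7,4) g=1 f=11]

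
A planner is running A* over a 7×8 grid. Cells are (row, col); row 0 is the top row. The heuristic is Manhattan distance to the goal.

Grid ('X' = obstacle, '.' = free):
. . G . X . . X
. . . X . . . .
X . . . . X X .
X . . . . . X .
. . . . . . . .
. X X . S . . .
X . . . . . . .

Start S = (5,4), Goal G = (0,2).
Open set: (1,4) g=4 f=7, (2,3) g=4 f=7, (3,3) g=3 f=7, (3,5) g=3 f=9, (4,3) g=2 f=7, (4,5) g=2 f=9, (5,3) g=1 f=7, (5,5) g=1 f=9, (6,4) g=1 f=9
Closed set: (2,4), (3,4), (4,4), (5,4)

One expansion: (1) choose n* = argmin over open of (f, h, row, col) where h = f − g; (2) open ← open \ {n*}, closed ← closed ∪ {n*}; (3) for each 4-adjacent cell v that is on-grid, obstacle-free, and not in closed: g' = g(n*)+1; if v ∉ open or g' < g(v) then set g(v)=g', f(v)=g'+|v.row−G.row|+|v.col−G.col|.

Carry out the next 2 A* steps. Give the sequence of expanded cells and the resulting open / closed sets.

step 1: expand (1,4) (f=7, h=3) → closed; open now [(1,5) g=5 f=9, (2,3) g=4 f=7, (3,3) g=3 f=7, (3,5) g=3 f=9, (4,3) g=2 f=7, (4,5) g=2 f=9, (5,3) g=1 f=7, (5,5) g=1 f=9, (6,4) g=1 f=9]
step 2: expand (2,3) (f=7, h=3) → closed; open now [(1,5) g=5 f=9, (2,2) g=5 f=7, (3,3) g=3 f=7, (3,5) g=3 f=9, (4,3) g=2 f=7, (4,5) g=2 f=9, (5,3) g=1 f=7, (5,5) g=1 f=9, (6,4) g=1 f=9]

order=[(1,4) → (2,3)]; open=[(1,5) g=5 f=9, (2,2) g=5 f=7, (3,3) g=3 f=7, (3,5) g=3 f=9, (4,3) g=2 f=7, (4,5) g=2 f=9, (5,3) g=1 f=7, (5,5) g=1 f=9, (6,4) g=1 f=9]; closed=[(1,4), (2,3), (2,4), (3,4), (4,4), (5,4)]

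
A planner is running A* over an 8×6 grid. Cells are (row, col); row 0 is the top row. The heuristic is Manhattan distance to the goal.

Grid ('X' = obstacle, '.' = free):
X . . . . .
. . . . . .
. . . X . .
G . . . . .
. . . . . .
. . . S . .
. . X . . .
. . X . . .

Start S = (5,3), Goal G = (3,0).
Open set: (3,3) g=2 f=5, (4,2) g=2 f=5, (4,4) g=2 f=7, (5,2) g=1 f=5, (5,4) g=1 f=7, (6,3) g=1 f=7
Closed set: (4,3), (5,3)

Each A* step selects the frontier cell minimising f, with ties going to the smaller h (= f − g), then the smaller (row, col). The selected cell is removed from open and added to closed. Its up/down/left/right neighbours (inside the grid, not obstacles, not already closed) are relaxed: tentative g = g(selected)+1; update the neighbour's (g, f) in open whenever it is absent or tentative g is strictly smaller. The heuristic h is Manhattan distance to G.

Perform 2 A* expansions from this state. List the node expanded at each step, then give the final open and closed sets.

step 1: expand (3,3) (f=5, h=3) → closed; open now [(3,2) g=3 f=5, (3,4) g=3 f=7, (4,2) g=2 f=5, (4,4) g=2 f=7, (5,2) g=1 f=5, (5,4) g=1 f=7, (6,3) g=1 f=7]
step 2: expand (3,2) (f=5, h=2) → closed; open now [(2,2) g=4 f=7, (3,1) g=4 f=5, (3,4) g=3 f=7, (4,2) g=2 f=5, (4,4) g=2 f=7, (5,2) g=1 f=5, (5,4) g=1 f=7, (6,3) g=1 f=7]

order=[(3,3) → (3,2)]; open=[(2,2) g=4 f=7, (3,1) g=4 f=5, (3,4) g=3 f=7, (4,2) g=2 f=5, (4,4) g=2 f=7, (5,2) g=1 f=5, (5,4) g=1 f=7, (6,3) g=1 f=7]; closed=[(3,2), (3,3), (4,3), (5,3)]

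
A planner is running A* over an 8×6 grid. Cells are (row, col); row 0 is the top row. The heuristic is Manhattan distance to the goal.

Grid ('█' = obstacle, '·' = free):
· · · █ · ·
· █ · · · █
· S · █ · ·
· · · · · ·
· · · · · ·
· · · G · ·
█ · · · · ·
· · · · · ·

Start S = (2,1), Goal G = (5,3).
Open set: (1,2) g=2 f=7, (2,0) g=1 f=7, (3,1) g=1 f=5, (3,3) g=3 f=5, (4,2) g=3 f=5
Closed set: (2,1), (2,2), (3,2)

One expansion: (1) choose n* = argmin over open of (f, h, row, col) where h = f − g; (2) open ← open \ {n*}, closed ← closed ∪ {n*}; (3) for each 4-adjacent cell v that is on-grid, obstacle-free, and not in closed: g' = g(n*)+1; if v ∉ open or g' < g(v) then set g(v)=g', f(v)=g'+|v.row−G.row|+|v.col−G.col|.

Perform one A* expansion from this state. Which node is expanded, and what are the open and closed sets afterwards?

expanded=(3,3); open=[(1,2) g=2 f=7, (2,0) g=1 f=7, (3,1) g=1 f=5, (3,4) g=4 f=7, (4,2) g=3 f=5, (4,3) g=4 f=5]; closed=[(2,1), (2,2), (3,2), (3,3)]

step 1: expand (3,3) (f=5, h=2) → closed; open now [(1,2) g=2 f=7, (2,0) g=1 f=7, (3,1) g=1 f=5, (3,4) g=4 f=7, (4,2) g=3 f=5, (4,3) g=4 f=5]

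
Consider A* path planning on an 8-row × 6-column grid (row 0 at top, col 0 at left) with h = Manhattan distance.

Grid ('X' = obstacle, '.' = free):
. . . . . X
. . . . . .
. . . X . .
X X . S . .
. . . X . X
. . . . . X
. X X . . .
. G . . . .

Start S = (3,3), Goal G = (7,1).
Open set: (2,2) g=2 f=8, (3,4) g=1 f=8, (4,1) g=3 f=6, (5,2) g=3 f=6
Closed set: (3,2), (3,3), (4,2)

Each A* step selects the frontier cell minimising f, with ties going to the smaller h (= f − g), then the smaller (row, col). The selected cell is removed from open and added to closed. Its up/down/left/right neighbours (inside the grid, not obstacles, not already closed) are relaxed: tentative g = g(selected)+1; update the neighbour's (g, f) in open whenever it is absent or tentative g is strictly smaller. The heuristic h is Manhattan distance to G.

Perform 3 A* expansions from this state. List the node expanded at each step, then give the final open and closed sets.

step 1: expand (4,1) (f=6, h=3) → closed; open now [(2,2) g=2 f=8, (3,4) g=1 f=8, (4,0) g=4 f=8, (5,1) g=4 f=6, (5,2) g=3 f=6]
step 2: expand (5,1) (f=6, h=2) → closed; open now [(2,2) g=2 f=8, (3,4) g=1 f=8, (4,0) g=4 f=8, (5,0) g=5 f=8, (5,2) g=3 f=6]
step 3: expand (5,2) (f=6, h=3) → closed; open now [(2,2) g=2 f=8, (3,4) g=1 f=8, (4,0) g=4 f=8, (5,0) g=5 f=8, (5,3) g=4 f=8]

order=[(4,1) → (5,1) → (5,2)]; open=[(2,2) g=2 f=8, (3,4) g=1 f=8, (4,0) g=4 f=8, (5,0) g=5 f=8, (5,3) g=4 f=8]; closed=[(3,2), (3,3), (4,1), (4,2), (5,1), (5,2)]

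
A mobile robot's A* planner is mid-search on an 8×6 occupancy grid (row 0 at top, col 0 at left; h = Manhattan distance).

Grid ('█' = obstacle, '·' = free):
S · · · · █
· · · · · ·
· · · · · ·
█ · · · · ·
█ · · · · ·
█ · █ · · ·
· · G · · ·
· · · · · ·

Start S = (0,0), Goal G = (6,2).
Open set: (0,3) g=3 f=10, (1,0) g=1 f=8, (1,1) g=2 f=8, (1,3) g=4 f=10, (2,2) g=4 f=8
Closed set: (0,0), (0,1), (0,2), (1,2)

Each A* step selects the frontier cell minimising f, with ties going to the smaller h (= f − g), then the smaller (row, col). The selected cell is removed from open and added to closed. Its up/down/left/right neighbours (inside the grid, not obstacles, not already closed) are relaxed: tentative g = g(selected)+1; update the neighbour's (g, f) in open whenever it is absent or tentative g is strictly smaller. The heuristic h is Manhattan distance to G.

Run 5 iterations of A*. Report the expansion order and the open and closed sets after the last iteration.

order=[(2,2) → (3,2) → (4,2) → (1,1) → (2,1)]; open=[(0,3) g=3 f=10, (1,0) g=1 f=8, (1,3) g=4 f=10, (2,0) g=4 f=10, (2,3) g=5 f=10, (3,1) g=4 f=8, (3,3) g=6 f=10, (4,1) g=7 f=10, (4,3) g=7 f=10]; closed=[(0,0), (0,1), (0,2), (1,1), (1,2), (2,1), (2,2), (3,2), (4,2)]

step 1: expand (2,2) (f=8, h=4) → closed; open now [(0,3) g=3 f=10, (1,0) g=1 f=8, (1,1) g=2 f=8, (1,3) g=4 f=10, (2,1) g=5 f=10, (2,3) g=5 f=10, (3,2) g=5 f=8]
step 2: expand (3,2) (f=8, h=3) → closed; open now [(0,3) g=3 f=10, (1,0) g=1 f=8, (1,1) g=2 f=8, (1,3) g=4 f=10, (2,1) g=5 f=10, (2,3) g=5 f=10, (3,1) g=6 f=10, (3,3) g=6 f=10, (4,2) g=6 f=8]
step 3: expand (4,2) (f=8, h=2) → closed; open now [(0,3) g=3 f=10, (1,0) g=1 f=8, (1,1) g=2 f=8, (1,3) g=4 f=10, (2,1) g=5 f=10, (2,3) g=5 f=10, (3,1) g=6 f=10, (3,3) g=6 f=10, (4,1) g=7 f=10, (4,3) g=7 f=10]
step 4: expand (1,1) (f=8, h=6) → closed; open now [(0,3) g=3 f=10, (1,0) g=1 f=8, (1,3) g=4 f=10, (2,1) g=3 f=8, (2,3) g=5 f=10, (3,1) g=6 f=10, (3,3) g=6 f=10, (4,1) g=7 f=10, (4,3) g=7 f=10]
step 5: expand (2,1) (f=8, h=5) → closed; open now [(0,3) g=3 f=10, (1,0) g=1 f=8, (1,3) g=4 f=10, (2,0) g=4 f=10, (2,3) g=5 f=10, (3,1) g=4 f=8, (3,3) g=6 f=10, (4,1) g=7 f=10, (4,3) g=7 f=10]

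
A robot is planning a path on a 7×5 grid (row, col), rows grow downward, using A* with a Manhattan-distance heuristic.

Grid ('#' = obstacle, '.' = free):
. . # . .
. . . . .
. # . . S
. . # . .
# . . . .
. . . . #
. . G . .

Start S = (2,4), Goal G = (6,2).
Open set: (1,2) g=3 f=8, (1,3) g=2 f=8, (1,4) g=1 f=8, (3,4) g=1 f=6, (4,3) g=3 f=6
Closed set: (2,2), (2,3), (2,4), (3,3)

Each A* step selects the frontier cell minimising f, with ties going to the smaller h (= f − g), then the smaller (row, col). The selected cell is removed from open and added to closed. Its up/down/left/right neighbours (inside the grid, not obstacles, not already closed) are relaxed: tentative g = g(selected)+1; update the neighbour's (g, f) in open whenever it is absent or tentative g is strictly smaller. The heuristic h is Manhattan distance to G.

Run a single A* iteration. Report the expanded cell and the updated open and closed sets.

expanded=(4,3); open=[(1,2) g=3 f=8, (1,3) g=2 f=8, (1,4) g=1 f=8, (3,4) g=1 f=6, (4,2) g=4 f=6, (4,4) g=4 f=8, (5,3) g=4 f=6]; closed=[(2,2), (2,3), (2,4), (3,3), (4,3)]

step 1: expand (4,3) (f=6, h=3) → closed; open now [(1,2) g=3 f=8, (1,3) g=2 f=8, (1,4) g=1 f=8, (3,4) g=1 f=6, (4,2) g=4 f=6, (4,4) g=4 f=8, (5,3) g=4 f=6]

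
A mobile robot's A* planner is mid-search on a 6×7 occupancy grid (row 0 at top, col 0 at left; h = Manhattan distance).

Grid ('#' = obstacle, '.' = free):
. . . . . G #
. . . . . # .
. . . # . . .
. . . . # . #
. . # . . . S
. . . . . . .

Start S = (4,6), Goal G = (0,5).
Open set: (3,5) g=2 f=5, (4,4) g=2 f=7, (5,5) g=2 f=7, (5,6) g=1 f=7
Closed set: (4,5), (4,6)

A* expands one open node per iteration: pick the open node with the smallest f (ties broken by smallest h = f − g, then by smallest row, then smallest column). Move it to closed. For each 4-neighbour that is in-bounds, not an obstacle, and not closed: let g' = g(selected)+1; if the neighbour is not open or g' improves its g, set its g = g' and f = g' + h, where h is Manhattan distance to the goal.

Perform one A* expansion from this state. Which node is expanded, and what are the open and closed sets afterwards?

step 1: expand (3,5) (f=5, h=3) → closed; open now [(2,5) g=3 f=5, (4,4) g=2 f=7, (5,5) g=2 f=7, (5,6) g=1 f=7]

expanded=(3,5); open=[(2,5) g=3 f=5, (4,4) g=2 f=7, (5,5) g=2 f=7, (5,6) g=1 f=7]; closed=[(3,5), (4,5), (4,6)]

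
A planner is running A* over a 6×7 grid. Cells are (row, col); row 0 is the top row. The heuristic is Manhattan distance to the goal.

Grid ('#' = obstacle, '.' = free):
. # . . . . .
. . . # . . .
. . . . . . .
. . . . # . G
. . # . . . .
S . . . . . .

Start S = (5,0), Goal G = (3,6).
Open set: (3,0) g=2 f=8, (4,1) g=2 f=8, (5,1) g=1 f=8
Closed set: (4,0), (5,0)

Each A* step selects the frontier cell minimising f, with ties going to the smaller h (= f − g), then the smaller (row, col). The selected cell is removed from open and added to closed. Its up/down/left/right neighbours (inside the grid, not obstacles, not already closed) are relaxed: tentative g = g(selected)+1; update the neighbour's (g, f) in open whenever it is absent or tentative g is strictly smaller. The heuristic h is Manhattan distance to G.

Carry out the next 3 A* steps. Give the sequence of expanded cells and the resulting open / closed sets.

order=[(3,0) → (3,1) → (3,2)]; open=[(2,0) g=3 f=10, (2,1) g=4 f=10, (2,2) g=5 f=10, (3,3) g=5 f=8, (4,1) g=2 f=8, (5,1) g=1 f=8]; closed=[(3,0), (3,1), (3,2), (4,0), (5,0)]

step 1: expand (3,0) (f=8, h=6) → closed; open now [(2,0) g=3 f=10, (3,1) g=3 f=8, (4,1) g=2 f=8, (5,1) g=1 f=8]
step 2: expand (3,1) (f=8, h=5) → closed; open now [(2,0) g=3 f=10, (2,1) g=4 f=10, (3,2) g=4 f=8, (4,1) g=2 f=8, (5,1) g=1 f=8]
step 3: expand (3,2) (f=8, h=4) → closed; open now [(2,0) g=3 f=10, (2,1) g=4 f=10, (2,2) g=5 f=10, (3,3) g=5 f=8, (4,1) g=2 f=8, (5,1) g=1 f=8]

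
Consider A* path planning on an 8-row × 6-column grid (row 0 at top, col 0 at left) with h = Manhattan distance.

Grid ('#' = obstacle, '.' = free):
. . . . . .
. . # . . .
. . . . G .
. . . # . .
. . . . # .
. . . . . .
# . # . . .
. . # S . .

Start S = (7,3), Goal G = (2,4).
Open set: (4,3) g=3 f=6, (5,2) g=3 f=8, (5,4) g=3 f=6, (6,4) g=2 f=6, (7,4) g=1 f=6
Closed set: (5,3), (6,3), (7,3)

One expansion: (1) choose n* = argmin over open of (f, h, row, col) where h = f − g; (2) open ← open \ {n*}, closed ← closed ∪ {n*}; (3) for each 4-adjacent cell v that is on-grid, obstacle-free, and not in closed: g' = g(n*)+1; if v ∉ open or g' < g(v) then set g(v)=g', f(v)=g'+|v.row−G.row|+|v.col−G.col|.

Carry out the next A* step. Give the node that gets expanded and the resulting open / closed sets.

step 1: expand (4,3) (f=6, h=3) → closed; open now [(4,2) g=4 f=8, (5,2) g=3 f=8, (5,4) g=3 f=6, (6,4) g=2 f=6, (7,4) g=1 f=6]

expanded=(4,3); open=[(4,2) g=4 f=8, (5,2) g=3 f=8, (5,4) g=3 f=6, (6,4) g=2 f=6, (7,4) g=1 f=6]; closed=[(4,3), (5,3), (6,3), (7,3)]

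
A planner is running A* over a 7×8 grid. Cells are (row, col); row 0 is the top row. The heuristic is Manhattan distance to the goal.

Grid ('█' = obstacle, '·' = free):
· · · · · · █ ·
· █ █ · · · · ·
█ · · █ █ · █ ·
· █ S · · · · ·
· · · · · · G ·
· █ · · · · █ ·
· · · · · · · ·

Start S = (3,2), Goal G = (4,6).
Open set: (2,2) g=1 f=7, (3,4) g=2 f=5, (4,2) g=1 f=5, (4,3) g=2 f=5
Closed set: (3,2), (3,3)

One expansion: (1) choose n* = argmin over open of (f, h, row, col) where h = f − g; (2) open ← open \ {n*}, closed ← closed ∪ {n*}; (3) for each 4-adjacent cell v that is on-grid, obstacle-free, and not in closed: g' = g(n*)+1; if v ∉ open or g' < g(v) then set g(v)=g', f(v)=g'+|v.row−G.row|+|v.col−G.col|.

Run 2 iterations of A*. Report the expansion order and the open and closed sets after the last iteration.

order=[(3,4) → (3,5)]; open=[(2,2) g=1 f=7, (2,5) g=4 f=7, (3,6) g=4 f=5, (4,2) g=1 f=5, (4,3) g=2 f=5, (4,4) g=3 f=5, (4,5) g=4 f=5]; closed=[(3,2), (3,3), (3,4), (3,5)]

step 1: expand (3,4) (f=5, h=3) → closed; open now [(2,2) g=1 f=7, (3,5) g=3 f=5, (4,2) g=1 f=5, (4,3) g=2 f=5, (4,4) g=3 f=5]
step 2: expand (3,5) (f=5, h=2) → closed; open now [(2,2) g=1 f=7, (2,5) g=4 f=7, (3,6) g=4 f=5, (4,2) g=1 f=5, (4,3) g=2 f=5, (4,4) g=3 f=5, (4,5) g=4 f=5]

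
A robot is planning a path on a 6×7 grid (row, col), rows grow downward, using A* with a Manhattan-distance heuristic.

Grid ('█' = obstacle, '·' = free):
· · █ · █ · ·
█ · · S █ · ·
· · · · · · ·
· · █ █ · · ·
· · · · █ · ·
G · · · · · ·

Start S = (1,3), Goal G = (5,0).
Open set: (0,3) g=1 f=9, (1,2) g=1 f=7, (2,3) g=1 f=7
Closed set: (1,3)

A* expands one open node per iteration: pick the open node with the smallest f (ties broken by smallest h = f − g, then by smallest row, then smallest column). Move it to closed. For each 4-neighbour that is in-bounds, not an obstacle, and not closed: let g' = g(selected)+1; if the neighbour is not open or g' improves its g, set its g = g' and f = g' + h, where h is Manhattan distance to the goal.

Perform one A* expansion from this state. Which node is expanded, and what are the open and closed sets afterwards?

expanded=(1,2); open=[(0,3) g=1 f=9, (1,1) g=2 f=7, (2,2) g=2 f=7, (2,3) g=1 f=7]; closed=[(1,2), (1,3)]

step 1: expand (1,2) (f=7, h=6) → closed; open now [(0,3) g=1 f=9, (1,1) g=2 f=7, (2,2) g=2 f=7, (2,3) g=1 f=7]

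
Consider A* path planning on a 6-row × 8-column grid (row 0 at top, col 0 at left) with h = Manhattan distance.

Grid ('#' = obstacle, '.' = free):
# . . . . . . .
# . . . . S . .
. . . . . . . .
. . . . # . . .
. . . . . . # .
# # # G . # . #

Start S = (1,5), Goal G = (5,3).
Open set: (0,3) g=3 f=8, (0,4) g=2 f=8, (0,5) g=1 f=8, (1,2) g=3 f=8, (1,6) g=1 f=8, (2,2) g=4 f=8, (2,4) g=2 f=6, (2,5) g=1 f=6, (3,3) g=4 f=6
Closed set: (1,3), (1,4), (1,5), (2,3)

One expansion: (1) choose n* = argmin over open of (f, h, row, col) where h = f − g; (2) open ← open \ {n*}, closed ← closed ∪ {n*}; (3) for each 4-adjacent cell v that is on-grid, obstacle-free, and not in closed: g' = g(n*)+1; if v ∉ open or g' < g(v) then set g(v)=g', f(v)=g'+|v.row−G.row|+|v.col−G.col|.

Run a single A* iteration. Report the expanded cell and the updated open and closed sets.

expanded=(3,3); open=[(0,3) g=3 f=8, (0,4) g=2 f=8, (0,5) g=1 f=8, (1,2) g=3 f=8, (1,6) g=1 f=8, (2,2) g=4 f=8, (2,4) g=2 f=6, (2,5) g=1 f=6, (3,2) g=5 f=8, (4,3) g=5 f=6]; closed=[(1,3), (1,4), (1,5), (2,3), (3,3)]

step 1: expand (3,3) (f=6, h=2) → closed; open now [(0,3) g=3 f=8, (0,4) g=2 f=8, (0,5) g=1 f=8, (1,2) g=3 f=8, (1,6) g=1 f=8, (2,2) g=4 f=8, (2,4) g=2 f=6, (2,5) g=1 f=6, (3,2) g=5 f=8, (4,3) g=5 f=6]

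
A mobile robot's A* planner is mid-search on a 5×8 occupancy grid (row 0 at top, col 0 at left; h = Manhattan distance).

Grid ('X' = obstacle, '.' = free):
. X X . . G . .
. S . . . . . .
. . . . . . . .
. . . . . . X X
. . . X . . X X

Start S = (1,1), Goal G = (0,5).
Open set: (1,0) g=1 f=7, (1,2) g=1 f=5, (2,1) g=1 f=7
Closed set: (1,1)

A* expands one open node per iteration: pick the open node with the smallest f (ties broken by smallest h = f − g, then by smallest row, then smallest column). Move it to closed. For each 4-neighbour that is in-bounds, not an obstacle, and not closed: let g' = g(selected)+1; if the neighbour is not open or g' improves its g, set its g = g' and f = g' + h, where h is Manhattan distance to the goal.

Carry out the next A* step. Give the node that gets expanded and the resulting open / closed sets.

expanded=(1,2); open=[(1,0) g=1 f=7, (1,3) g=2 f=5, (2,1) g=1 f=7, (2,2) g=2 f=7]; closed=[(1,1), (1,2)]

step 1: expand (1,2) (f=5, h=4) → closed; open now [(1,0) g=1 f=7, (1,3) g=2 f=5, (2,1) g=1 f=7, (2,2) g=2 f=7]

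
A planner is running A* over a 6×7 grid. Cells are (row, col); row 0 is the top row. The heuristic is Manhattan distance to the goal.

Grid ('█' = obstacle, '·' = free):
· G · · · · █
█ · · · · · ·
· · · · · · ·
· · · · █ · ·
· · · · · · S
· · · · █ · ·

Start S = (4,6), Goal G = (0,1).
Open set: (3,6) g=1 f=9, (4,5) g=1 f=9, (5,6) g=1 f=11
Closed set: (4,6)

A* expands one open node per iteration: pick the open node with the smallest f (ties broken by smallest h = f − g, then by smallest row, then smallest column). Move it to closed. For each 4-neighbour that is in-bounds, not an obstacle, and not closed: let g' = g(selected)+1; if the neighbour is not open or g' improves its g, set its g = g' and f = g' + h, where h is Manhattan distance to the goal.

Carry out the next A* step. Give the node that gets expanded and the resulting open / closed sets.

step 1: expand (3,6) (f=9, h=8) → closed; open now [(2,6) g=2 f=9, (3,5) g=2 f=9, (4,5) g=1 f=9, (5,6) g=1 f=11]

expanded=(3,6); open=[(2,6) g=2 f=9, (3,5) g=2 f=9, (4,5) g=1 f=9, (5,6) g=1 f=11]; closed=[(3,6), (4,6)]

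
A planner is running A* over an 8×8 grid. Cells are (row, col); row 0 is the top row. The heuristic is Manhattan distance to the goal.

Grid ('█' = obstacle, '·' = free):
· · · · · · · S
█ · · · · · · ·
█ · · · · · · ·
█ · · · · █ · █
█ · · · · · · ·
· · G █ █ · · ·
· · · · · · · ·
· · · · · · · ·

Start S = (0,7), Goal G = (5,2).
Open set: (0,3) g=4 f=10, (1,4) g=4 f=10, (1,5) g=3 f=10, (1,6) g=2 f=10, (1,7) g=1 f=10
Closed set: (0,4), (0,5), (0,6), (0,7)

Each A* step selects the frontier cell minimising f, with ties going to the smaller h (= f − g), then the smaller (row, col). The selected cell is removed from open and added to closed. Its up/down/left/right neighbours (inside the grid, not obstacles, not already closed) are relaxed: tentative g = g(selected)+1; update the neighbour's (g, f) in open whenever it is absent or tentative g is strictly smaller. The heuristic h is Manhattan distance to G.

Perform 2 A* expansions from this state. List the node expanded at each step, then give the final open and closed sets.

order=[(0,3) → (0,2)]; open=[(0,1) g=6 f=12, (1,2) g=6 f=10, (1,3) g=5 f=10, (1,4) g=4 f=10, (1,5) g=3 f=10, (1,6) g=2 f=10, (1,7) g=1 f=10]; closed=[(0,2), (0,3), (0,4), (0,5), (0,6), (0,7)]

step 1: expand (0,3) (f=10, h=6) → closed; open now [(0,2) g=5 f=10, (1,3) g=5 f=10, (1,4) g=4 f=10, (1,5) g=3 f=10, (1,6) g=2 f=10, (1,7) g=1 f=10]
step 2: expand (0,2) (f=10, h=5) → closed; open now [(0,1) g=6 f=12, (1,2) g=6 f=10, (1,3) g=5 f=10, (1,4) g=4 f=10, (1,5) g=3 f=10, (1,6) g=2 f=10, (1,7) g=1 f=10]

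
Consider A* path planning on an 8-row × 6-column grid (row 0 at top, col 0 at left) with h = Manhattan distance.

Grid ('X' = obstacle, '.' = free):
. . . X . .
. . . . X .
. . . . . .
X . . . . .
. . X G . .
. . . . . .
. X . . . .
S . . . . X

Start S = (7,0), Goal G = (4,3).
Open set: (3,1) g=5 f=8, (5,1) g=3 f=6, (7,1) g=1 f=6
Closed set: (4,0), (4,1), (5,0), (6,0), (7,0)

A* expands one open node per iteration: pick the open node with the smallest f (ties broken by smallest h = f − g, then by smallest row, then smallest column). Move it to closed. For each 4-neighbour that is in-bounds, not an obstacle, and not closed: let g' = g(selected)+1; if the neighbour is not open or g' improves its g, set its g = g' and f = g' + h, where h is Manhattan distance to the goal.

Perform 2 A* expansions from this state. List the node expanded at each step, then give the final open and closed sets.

order=[(5,1) → (5,2)]; open=[(3,1) g=5 f=8, (5,3) g=5 f=6, (6,2) g=5 f=8, (7,1) g=1 f=6]; closed=[(4,0), (4,1), (5,0), (5,1), (5,2), (6,0), (7,0)]

step 1: expand (5,1) (f=6, h=3) → closed; open now [(3,1) g=5 f=8, (5,2) g=4 f=6, (7,1) g=1 f=6]
step 2: expand (5,2) (f=6, h=2) → closed; open now [(3,1) g=5 f=8, (5,3) g=5 f=6, (6,2) g=5 f=8, (7,1) g=1 f=6]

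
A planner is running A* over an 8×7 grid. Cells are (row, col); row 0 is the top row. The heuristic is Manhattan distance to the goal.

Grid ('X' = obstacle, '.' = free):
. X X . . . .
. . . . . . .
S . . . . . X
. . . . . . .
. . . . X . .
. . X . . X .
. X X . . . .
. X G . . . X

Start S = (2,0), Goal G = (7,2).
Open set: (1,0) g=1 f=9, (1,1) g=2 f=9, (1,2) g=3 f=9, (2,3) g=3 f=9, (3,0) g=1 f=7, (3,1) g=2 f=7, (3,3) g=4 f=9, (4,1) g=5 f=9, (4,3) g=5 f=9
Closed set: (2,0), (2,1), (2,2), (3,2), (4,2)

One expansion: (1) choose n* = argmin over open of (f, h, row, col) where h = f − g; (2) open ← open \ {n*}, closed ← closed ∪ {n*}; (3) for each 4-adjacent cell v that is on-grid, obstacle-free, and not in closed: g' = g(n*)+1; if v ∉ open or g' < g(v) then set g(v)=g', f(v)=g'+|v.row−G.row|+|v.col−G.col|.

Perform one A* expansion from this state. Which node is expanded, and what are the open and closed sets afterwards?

expanded=(3,1); open=[(1,0) g=1 f=9, (1,1) g=2 f=9, (1,2) g=3 f=9, (2,3) g=3 f=9, (3,0) g=1 f=7, (3,3) g=4 f=9, (4,1) g=3 f=7, (4,3) g=5 f=9]; closed=[(2,0), (2,1), (2,2), (3,1), (3,2), (4,2)]

step 1: expand (3,1) (f=7, h=5) → closed; open now [(1,0) g=1 f=9, (1,1) g=2 f=9, (1,2) g=3 f=9, (2,3) g=3 f=9, (3,0) g=1 f=7, (3,3) g=4 f=9, (4,1) g=3 f=7, (4,3) g=5 f=9]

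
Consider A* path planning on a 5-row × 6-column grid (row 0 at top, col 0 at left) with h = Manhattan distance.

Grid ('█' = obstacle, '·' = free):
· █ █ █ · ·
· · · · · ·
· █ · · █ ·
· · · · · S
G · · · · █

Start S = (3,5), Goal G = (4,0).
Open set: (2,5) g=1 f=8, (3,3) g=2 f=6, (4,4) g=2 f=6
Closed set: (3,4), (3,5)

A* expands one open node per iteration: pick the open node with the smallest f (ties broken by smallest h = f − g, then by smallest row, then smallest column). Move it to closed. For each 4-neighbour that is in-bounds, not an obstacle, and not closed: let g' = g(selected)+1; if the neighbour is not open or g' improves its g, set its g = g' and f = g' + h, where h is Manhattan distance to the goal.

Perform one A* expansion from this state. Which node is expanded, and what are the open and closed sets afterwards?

step 1: expand (3,3) (f=6, h=4) → closed; open now [(2,3) g=3 f=8, (2,5) g=1 f=8, (3,2) g=3 f=6, (4,3) g=3 f=6, (4,4) g=2 f=6]

expanded=(3,3); open=[(2,3) g=3 f=8, (2,5) g=1 f=8, (3,2) g=3 f=6, (4,3) g=3 f=6, (4,4) g=2 f=6]; closed=[(3,3), (3,4), (3,5)]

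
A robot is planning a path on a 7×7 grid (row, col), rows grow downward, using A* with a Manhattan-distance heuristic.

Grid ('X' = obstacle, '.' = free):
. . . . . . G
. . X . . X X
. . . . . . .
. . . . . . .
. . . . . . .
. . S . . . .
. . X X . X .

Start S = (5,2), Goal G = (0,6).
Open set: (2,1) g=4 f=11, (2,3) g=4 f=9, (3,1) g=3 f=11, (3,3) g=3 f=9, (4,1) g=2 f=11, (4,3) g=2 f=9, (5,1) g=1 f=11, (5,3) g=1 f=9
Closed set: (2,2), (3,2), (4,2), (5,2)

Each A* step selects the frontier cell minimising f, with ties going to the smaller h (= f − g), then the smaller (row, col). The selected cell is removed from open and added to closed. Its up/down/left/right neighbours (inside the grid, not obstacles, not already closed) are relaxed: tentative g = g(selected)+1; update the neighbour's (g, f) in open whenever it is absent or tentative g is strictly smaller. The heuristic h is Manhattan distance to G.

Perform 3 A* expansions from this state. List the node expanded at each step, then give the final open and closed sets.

step 1: expand (2,3) (f=9, h=5) → closed; open now [(1,3) g=5 f=9, (2,1) g=4 f=11, (2,4) g=5 f=9, (3,1) g=3 f=11, (3,3) g=3 f=9, (4,1) g=2 f=11, (4,3) g=2 f=9, (5,1) g=1 f=11, (5,3) g=1 f=9]
step 2: expand (1,3) (f=9, h=4) → closed; open now [(0,3) g=6 f=9, (1,4) g=6 f=9, (2,1) g=4 f=11, (2,4) g=5 f=9, (3,1) g=3 f=11, (3,3) g=3 f=9, (4,1) g=2 f=11, (4,3) g=2 f=9, (5,1) g=1 f=11, (5,3) g=1 f=9]
step 3: expand (0,3) (f=9, h=3) → closed; open now [(0,2) g=7 f=11, (0,4) g=7 f=9, (1,4) g=6 f=9, (2,1) g=4 f=11, (2,4) g=5 f=9, (3,1) g=3 f=11, (3,3) g=3 f=9, (4,1) g=2 f=11, (4,3) g=2 f=9, (5,1) g=1 f=11, (5,3) g=1 f=9]

order=[(2,3) → (1,3) → (0,3)]; open=[(0,2) g=7 f=11, (0,4) g=7 f=9, (1,4) g=6 f=9, (2,1) g=4 f=11, (2,4) g=5 f=9, (3,1) g=3 f=11, (3,3) g=3 f=9, (4,1) g=2 f=11, (4,3) g=2 f=9, (5,1) g=1 f=11, (5,3) g=1 f=9]; closed=[(0,3), (1,3), (2,2), (2,3), (3,2), (4,2), (5,2)]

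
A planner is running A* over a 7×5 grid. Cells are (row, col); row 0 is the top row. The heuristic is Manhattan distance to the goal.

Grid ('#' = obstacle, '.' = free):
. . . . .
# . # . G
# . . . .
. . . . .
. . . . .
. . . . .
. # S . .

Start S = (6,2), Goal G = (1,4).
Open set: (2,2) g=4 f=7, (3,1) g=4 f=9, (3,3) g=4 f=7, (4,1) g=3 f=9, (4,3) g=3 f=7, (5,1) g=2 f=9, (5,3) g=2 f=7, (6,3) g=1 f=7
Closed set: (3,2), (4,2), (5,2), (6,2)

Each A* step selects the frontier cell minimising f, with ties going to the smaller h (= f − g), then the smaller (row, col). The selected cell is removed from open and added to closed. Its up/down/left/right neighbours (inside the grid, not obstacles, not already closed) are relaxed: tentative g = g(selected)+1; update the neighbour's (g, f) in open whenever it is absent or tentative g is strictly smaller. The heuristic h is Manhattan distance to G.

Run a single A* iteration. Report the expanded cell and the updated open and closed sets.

expanded=(2,2); open=[(2,1) g=5 f=9, (2,3) g=5 f=7, (3,1) g=4 f=9, (3,3) g=4 f=7, (4,1) g=3 f=9, (4,3) g=3 f=7, (5,1) g=2 f=9, (5,3) g=2 f=7, (6,3) g=1 f=7]; closed=[(2,2), (3,2), (4,2), (5,2), (6,2)]

step 1: expand (2,2) (f=7, h=3) → closed; open now [(2,1) g=5 f=9, (2,3) g=5 f=7, (3,1) g=4 f=9, (3,3) g=4 f=7, (4,1) g=3 f=9, (4,3) g=3 f=7, (5,1) g=2 f=9, (5,3) g=2 f=7, (6,3) g=1 f=7]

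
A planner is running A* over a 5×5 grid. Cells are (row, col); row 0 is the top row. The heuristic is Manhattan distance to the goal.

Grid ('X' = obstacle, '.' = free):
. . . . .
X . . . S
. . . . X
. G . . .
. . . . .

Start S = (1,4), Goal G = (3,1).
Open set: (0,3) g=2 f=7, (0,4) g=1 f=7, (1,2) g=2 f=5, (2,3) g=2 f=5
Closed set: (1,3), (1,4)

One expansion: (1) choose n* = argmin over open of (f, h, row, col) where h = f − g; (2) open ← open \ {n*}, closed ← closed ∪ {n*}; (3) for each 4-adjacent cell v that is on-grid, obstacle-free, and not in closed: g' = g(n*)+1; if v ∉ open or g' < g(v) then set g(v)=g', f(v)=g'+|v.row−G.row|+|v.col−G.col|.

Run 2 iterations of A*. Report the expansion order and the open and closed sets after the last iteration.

order=[(1,2) → (1,1)]; open=[(0,1) g=4 f=7, (0,2) g=3 f=7, (0,3) g=2 f=7, (0,4) g=1 f=7, (2,1) g=4 f=5, (2,2) g=3 f=5, (2,3) g=2 f=5]; closed=[(1,1), (1,2), (1,3), (1,4)]

step 1: expand (1,2) (f=5, h=3) → closed; open now [(0,2) g=3 f=7, (0,3) g=2 f=7, (0,4) g=1 f=7, (1,1) g=3 f=5, (2,2) g=3 f=5, (2,3) g=2 f=5]
step 2: expand (1,1) (f=5, h=2) → closed; open now [(0,1) g=4 f=7, (0,2) g=3 f=7, (0,3) g=2 f=7, (0,4) g=1 f=7, (2,1) g=4 f=5, (2,2) g=3 f=5, (2,3) g=2 f=5]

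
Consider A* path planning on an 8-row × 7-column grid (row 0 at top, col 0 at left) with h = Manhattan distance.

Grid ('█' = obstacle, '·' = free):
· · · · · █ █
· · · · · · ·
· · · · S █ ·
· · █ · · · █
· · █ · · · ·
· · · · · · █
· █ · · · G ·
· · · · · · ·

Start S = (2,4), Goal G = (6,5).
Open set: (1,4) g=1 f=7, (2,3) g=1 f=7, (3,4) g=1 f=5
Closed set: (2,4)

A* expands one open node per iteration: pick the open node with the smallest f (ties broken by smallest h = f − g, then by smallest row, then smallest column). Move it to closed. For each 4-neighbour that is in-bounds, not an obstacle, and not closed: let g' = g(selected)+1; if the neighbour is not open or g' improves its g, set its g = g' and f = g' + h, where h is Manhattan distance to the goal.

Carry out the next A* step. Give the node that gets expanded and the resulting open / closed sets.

expanded=(3,4); open=[(1,4) g=1 f=7, (2,3) g=1 f=7, (3,3) g=2 f=7, (3,5) g=2 f=5, (4,4) g=2 f=5]; closed=[(2,4), (3,4)]

step 1: expand (3,4) (f=5, h=4) → closed; open now [(1,4) g=1 f=7, (2,3) g=1 f=7, (3,3) g=2 f=7, (3,5) g=2 f=5, (4,4) g=2 f=5]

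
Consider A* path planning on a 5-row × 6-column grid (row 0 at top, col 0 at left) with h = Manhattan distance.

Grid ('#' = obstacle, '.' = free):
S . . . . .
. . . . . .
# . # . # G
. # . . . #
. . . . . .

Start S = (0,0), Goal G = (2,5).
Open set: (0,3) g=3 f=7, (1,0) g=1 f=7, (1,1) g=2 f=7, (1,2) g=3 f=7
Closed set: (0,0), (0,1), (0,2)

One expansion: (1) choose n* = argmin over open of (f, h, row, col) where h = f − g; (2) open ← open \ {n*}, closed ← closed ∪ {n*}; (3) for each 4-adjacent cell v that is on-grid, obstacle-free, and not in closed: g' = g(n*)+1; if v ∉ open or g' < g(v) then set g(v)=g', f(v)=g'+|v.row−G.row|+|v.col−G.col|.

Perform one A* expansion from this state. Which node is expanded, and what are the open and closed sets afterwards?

expanded=(0,3); open=[(0,4) g=4 f=7, (1,0) g=1 f=7, (1,1) g=2 f=7, (1,2) g=3 f=7, (1,3) g=4 f=7]; closed=[(0,0), (0,1), (0,2), (0,3)]

step 1: expand (0,3) (f=7, h=4) → closed; open now [(0,4) g=4 f=7, (1,0) g=1 f=7, (1,1) g=2 f=7, (1,2) g=3 f=7, (1,3) g=4 f=7]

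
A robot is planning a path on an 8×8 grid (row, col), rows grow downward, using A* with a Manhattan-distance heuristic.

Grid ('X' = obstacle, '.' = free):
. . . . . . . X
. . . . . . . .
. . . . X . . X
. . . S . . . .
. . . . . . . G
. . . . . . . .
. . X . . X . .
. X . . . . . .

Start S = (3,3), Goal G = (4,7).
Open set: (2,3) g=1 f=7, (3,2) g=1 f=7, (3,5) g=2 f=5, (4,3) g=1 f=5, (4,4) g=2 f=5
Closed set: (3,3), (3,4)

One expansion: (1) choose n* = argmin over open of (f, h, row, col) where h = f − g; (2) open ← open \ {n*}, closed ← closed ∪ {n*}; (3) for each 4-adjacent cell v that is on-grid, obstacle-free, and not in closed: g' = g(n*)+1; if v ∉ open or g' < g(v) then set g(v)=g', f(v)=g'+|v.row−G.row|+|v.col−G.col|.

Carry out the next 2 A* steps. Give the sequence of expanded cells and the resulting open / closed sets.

order=[(3,5) → (3,6)]; open=[(2,3) g=1 f=7, (2,5) g=3 f=7, (2,6) g=4 f=7, (3,2) g=1 f=7, (3,7) g=4 f=5, (4,3) g=1 f=5, (4,4) g=2 f=5, (4,5) g=3 f=5, (4,6) g=4 f=5]; closed=[(3,3), (3,4), (3,5), (3,6)]

step 1: expand (3,5) (f=5, h=3) → closed; open now [(2,3) g=1 f=7, (2,5) g=3 f=7, (3,2) g=1 f=7, (3,6) g=3 f=5, (4,3) g=1 f=5, (4,4) g=2 f=5, (4,5) g=3 f=5]
step 2: expand (3,6) (f=5, h=2) → closed; open now [(2,3) g=1 f=7, (2,5) g=3 f=7, (2,6) g=4 f=7, (3,2) g=1 f=7, (3,7) g=4 f=5, (4,3) g=1 f=5, (4,4) g=2 f=5, (4,5) g=3 f=5, (4,6) g=4 f=5]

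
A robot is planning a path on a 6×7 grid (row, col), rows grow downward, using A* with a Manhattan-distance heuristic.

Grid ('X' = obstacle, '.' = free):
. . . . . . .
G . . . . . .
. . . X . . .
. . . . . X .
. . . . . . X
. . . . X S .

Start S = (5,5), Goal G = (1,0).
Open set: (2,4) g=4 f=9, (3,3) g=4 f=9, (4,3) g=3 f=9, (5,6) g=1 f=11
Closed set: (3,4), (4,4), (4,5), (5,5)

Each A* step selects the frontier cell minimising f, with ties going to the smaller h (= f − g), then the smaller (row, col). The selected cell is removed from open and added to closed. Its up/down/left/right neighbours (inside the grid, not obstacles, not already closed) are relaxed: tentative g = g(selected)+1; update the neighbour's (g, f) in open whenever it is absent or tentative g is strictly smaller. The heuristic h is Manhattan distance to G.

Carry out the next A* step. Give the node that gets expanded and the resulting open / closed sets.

step 1: expand (2,4) (f=9, h=5) → closed; open now [(1,4) g=5 f=9, (2,5) g=5 f=11, (3,3) g=4 f=9, (4,3) g=3 f=9, (5,6) g=1 f=11]

expanded=(2,4); open=[(1,4) g=5 f=9, (2,5) g=5 f=11, (3,3) g=4 f=9, (4,3) g=3 f=9, (5,6) g=1 f=11]; closed=[(2,4), (3,4), (4,4), (4,5), (5,5)]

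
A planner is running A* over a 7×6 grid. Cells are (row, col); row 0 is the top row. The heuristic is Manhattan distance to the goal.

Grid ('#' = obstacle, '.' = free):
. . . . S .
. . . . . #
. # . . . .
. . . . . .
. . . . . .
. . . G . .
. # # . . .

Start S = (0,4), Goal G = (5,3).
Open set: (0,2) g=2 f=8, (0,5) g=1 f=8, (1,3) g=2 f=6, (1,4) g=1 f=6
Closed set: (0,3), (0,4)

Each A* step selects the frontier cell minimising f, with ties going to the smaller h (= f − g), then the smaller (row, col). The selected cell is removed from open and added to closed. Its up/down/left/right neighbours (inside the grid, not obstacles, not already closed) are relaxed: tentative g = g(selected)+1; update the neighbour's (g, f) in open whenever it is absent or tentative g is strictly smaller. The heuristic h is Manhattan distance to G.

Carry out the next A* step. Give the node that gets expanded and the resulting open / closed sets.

step 1: expand (1,3) (f=6, h=4) → closed; open now [(0,2) g=2 f=8, (0,5) g=1 f=8, (1,2) g=3 f=8, (1,4) g=1 f=6, (2,3) g=3 f=6]

expanded=(1,3); open=[(0,2) g=2 f=8, (0,5) g=1 f=8, (1,2) g=3 f=8, (1,4) g=1 f=6, (2,3) g=3 f=6]; closed=[(0,3), (0,4), (1,3)]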